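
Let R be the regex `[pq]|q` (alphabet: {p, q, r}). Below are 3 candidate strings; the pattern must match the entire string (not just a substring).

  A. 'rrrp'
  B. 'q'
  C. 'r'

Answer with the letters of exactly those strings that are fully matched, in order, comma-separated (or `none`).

B

A → no match
B → match
C → no match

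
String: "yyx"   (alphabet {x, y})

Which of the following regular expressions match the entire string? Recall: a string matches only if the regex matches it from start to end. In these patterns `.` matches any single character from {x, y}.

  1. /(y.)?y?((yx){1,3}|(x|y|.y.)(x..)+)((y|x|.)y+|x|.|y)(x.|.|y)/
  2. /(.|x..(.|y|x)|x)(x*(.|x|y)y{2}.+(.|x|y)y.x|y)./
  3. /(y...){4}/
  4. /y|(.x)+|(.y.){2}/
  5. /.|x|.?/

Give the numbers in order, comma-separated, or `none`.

1 → no match
2 → match
3 → no match
4 → no match
5 → no match

2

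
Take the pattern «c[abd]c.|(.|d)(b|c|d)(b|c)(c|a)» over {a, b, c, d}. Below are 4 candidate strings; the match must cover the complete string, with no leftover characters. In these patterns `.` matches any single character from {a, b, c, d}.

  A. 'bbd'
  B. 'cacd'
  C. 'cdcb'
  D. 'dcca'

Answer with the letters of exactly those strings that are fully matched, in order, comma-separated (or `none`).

B, C, D

A → no match
B → match
C → match
D → match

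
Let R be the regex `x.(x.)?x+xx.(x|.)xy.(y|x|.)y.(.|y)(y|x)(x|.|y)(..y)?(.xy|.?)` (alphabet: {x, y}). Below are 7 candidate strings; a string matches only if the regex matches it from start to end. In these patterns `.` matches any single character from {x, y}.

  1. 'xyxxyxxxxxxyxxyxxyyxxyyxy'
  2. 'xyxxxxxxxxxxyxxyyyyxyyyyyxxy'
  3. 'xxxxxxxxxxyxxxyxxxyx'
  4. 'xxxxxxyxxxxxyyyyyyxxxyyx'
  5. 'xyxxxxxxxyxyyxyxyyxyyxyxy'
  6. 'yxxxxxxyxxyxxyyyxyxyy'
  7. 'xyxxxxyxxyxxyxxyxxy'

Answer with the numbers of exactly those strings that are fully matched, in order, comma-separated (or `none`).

none

1 → no match
2 → no match
3 → no match
4 → no match
5 → no match
6 → no match — must start with 'x'
7 → no match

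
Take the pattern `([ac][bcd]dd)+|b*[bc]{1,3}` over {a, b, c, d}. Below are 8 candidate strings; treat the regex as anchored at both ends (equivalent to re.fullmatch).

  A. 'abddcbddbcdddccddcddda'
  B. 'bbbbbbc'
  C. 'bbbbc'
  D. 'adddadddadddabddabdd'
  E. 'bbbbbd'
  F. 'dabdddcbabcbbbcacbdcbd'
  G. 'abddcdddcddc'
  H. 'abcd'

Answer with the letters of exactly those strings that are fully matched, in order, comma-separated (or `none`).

B, C, D

A → no match
B → match
C → match
D → match
E → no match
F → no match
G → no match
H → no match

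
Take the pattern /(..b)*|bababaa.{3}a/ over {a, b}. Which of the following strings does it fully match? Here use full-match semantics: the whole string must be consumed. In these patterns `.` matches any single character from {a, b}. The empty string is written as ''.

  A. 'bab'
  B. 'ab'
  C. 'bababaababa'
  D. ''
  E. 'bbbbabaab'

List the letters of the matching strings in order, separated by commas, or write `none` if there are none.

A. 'bab' → match
B. 'ab' → no match
C. 'bababaababa' → match
D. '' → match
E. 'bbbbabaab' → match

A, C, D, E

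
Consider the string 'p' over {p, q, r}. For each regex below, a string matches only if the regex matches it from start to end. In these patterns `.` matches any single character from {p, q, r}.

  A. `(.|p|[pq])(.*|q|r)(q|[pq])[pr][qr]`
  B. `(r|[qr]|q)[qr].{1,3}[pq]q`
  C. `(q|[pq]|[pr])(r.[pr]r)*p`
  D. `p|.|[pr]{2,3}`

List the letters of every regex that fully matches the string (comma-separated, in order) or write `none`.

D

A → no match
B → no match — must end with 'q'
C → no match
D → match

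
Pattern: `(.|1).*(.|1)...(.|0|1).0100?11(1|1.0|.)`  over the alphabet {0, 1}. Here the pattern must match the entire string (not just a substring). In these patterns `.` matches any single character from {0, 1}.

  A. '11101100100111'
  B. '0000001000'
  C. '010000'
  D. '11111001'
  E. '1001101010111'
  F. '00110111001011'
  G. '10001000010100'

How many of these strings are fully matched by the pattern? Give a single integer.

A → match
B → no match
C → no match
D → no match
E → match
F → no match
G → no match
Total matched: 2

2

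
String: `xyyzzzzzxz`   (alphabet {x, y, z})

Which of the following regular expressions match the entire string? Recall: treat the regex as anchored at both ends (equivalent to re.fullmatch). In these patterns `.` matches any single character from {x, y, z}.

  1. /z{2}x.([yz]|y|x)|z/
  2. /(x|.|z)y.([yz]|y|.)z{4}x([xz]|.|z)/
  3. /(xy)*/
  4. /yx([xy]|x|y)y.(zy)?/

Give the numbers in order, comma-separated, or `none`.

1 → no match — must start with `z`
2 → match
3 → no match
4 → no match — must start with `yx`

2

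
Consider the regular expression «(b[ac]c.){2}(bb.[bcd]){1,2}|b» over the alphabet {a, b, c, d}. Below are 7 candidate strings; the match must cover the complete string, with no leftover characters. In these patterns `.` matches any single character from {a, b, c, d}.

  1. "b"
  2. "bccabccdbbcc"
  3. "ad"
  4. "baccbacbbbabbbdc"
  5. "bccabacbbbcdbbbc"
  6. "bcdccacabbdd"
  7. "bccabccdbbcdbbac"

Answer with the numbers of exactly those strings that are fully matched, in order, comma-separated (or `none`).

1 → match
2 → match
3 → no match — must start with "b"
4 → match
5 → match
6 → no match
7 → match

1, 2, 4, 5, 7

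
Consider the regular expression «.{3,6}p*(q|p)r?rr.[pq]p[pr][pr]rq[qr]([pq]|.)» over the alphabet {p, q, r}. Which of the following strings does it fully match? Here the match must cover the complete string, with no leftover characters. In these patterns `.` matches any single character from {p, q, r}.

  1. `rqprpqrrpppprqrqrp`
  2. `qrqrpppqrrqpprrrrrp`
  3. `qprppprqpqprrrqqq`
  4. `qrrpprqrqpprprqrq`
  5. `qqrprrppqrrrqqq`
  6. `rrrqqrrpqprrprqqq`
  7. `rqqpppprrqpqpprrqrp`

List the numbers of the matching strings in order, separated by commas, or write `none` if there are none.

1 → no match
2 → no match
3 → no match
4 → no match
5 → no match
6 → no match
7 → no match

none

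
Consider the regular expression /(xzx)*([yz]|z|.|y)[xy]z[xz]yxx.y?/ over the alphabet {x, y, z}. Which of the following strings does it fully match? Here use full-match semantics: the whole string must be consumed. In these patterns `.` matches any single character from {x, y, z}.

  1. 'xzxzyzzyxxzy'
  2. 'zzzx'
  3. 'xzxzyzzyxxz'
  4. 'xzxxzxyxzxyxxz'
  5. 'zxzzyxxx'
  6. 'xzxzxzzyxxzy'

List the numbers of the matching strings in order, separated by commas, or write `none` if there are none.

1 → match
2 → no match
3 → match
4 → match
5 → match
6 → match

1, 3, 4, 5, 6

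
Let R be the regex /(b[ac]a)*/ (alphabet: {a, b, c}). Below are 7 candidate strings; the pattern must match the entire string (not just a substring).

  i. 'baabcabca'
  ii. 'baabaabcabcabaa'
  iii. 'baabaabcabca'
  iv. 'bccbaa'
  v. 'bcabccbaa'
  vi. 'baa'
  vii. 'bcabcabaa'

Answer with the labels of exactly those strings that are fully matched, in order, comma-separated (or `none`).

i → match
ii → match
iii → match
iv → no match
v → no match
vi → match
vii → match

i, ii, iii, vi, vii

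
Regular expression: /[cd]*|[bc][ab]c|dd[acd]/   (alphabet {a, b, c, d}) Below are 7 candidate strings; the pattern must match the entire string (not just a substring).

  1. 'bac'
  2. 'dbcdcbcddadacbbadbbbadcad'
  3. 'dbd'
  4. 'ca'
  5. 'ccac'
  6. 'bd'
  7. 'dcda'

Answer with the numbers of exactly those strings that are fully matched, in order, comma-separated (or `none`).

1

1 → match
2 → no match
3 → no match
4 → no match
5 → no match
6 → no match
7 → no match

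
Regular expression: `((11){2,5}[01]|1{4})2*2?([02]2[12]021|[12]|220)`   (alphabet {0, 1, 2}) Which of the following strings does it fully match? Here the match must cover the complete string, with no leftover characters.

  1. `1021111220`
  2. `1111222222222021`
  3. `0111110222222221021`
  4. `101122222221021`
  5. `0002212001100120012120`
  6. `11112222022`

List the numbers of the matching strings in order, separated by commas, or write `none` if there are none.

2

1 → no match
2 → match
3 → no match
4 → no match
5 → no match
6 → no match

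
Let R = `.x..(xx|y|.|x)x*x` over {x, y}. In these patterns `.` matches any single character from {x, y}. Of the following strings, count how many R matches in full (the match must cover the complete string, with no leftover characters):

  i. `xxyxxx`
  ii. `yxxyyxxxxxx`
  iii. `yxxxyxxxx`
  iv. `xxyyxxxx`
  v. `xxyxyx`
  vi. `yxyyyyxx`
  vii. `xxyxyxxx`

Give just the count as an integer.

6

i → match
ii → match
iii → match
iv → match
v → match
vi → no match
vii → match
Total matched: 6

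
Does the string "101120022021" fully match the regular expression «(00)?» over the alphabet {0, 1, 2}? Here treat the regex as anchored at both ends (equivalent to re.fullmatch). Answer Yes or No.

No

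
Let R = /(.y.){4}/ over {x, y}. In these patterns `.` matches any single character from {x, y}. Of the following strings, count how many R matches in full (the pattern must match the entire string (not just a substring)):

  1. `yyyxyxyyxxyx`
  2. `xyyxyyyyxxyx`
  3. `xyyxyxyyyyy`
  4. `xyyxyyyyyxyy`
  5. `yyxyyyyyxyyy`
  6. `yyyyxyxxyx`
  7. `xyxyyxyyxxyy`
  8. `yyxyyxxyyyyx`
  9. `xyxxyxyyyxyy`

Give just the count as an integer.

1. `yyyxyxyyxxyx` → match
2. `xyyxyyyyxxyx` → match
3. `xyyxyxyyyyy` → no match
4. `xyyxyyyyyxyy` → match
5. `yyxyyyyyxyyy` → match
6. `yyyyxyxxyx` → no match
7. `xyxyyxyyxxyy` → match
8. `yyxyyxxyyyyx` → match
9. `xyxxyxyyyxyy` → match
Total matched: 7

7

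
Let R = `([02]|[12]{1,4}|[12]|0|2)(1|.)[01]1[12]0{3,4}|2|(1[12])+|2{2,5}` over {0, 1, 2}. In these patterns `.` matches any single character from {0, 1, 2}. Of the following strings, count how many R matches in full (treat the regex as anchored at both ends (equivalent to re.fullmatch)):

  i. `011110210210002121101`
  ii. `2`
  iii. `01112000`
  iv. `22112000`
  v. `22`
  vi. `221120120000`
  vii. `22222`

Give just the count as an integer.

6

i → no match
ii. `2` → match
iii. `01112000` → match
iv. `22112000` → match
v. `22` → match
vi. `221120120000` → match
vii. `22222` → match
Total matched: 6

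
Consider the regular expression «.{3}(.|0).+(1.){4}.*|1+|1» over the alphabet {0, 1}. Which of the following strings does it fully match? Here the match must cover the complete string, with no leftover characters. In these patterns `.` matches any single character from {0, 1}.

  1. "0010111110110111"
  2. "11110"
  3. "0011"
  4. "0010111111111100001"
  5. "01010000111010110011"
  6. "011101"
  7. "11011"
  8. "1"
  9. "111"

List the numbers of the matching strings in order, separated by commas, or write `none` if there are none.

1 → no match
2 → no match
3 → no match
4 → match
5 → match
6 → no match
7 → no match
8 → match
9 → match

4, 5, 8, 9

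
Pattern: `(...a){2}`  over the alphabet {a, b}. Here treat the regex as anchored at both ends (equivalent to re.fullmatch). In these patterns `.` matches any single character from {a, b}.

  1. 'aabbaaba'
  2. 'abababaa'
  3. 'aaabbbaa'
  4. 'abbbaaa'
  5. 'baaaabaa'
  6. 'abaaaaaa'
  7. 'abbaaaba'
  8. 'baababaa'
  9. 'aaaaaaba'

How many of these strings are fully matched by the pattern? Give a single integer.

1. 'aabbaaba' → no match
2. 'abababaa' → no match
3. 'aaabbbaa' → no match
4. 'abbbaaa' → no match
5. 'baaaabaa' → match
6. 'abaaaaaa' → match
7. 'abbaaaba' → match
8. 'baababaa' → no match
9. 'aaaaaaba' → match
Total matched: 4

4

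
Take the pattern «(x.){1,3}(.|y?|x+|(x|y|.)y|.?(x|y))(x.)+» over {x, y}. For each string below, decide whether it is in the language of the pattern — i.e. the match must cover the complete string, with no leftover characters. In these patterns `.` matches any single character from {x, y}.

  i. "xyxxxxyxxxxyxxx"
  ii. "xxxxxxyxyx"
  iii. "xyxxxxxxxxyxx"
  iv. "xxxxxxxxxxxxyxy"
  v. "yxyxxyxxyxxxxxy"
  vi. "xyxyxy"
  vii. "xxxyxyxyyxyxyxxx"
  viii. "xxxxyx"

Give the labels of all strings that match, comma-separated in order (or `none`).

iii, iv, vi

i → no match
ii. "xxxxxxyxyx" → no match
iii → match
iv → match
v → no match — must start with "x"
vi. "xyxyxy" → match
vii → no match
viii. "xxxxyx" → no match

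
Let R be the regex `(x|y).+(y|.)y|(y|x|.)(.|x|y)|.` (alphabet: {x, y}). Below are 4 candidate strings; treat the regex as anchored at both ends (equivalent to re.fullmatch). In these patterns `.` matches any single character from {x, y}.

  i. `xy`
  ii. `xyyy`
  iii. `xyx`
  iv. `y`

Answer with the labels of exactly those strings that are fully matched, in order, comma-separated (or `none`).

i, ii, iv

i → match
ii → match
iii → no match
iv → match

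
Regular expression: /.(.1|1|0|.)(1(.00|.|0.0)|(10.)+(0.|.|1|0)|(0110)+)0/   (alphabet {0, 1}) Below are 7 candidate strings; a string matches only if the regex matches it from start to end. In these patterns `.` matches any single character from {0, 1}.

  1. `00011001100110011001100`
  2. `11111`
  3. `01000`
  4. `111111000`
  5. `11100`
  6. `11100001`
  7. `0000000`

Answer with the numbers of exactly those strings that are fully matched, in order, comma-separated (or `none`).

1 → match
2 → no match — must end with `0`
3 → no match
4 → no match
5 → match
6 → no match — must end with `0`
7 → no match

1, 5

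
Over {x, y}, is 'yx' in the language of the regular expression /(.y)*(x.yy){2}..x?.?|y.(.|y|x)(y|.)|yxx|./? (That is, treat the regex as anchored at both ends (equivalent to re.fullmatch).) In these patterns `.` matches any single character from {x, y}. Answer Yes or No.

No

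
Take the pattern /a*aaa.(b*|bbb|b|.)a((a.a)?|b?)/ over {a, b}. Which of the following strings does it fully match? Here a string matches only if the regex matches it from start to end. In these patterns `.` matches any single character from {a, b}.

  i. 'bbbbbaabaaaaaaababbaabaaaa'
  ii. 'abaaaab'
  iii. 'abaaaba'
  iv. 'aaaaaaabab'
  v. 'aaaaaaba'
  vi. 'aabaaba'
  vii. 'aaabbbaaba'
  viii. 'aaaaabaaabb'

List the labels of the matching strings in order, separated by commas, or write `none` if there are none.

i → no match
ii → no match
iii → no match
iv → match
v → match
vi → no match
vii → match
viii → no match

iv, v, vii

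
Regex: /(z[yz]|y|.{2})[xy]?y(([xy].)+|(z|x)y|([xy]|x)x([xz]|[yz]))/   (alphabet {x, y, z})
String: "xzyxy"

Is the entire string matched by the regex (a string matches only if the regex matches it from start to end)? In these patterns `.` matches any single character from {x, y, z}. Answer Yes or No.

Yes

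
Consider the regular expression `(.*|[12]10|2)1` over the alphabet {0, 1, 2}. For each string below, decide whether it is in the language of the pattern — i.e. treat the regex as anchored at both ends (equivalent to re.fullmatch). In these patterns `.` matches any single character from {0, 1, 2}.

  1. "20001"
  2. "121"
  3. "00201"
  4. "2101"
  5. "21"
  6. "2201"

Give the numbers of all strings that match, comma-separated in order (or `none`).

1, 2, 3, 4, 5, 6

1 → match
2 → match
3 → match
4 → match
5 → match
6 → match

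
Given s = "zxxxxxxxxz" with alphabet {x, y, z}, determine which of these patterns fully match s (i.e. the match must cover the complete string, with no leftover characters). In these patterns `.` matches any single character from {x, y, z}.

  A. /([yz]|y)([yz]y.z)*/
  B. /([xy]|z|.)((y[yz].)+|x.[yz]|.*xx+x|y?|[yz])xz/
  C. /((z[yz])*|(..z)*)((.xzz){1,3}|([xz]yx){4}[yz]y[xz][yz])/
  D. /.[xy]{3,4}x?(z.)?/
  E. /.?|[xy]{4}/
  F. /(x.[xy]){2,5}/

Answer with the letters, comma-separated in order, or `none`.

B

A → no match
B → match
C → no match
D → no match
E → no match
F → no match — must start with "x"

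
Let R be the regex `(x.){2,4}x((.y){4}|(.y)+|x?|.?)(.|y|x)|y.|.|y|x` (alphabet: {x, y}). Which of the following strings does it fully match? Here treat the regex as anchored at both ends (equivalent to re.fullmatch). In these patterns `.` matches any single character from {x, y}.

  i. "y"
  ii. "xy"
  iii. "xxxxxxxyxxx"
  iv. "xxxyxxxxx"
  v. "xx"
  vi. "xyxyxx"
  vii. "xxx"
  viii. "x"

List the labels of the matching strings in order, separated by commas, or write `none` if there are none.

i, iii, iv, vi, viii

i. "y" → match
ii. "xy" → no match
iii. "xxxxxxxyxxx" → match
iv. "xxxyxxxxx" → match
v. "xx" → no match
vi. "xyxyxx" → match
vii. "xxx" → no match
viii. "x" → match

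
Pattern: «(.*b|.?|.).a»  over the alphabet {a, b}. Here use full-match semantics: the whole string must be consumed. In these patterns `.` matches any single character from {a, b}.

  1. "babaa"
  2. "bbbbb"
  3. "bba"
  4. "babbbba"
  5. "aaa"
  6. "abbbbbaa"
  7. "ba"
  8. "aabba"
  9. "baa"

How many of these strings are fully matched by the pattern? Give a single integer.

8

1 → match
2 → no match — must end with "a"
3 → match
4 → match
5 → match
6 → match
7 → match
8 → match
9 → match
Total matched: 8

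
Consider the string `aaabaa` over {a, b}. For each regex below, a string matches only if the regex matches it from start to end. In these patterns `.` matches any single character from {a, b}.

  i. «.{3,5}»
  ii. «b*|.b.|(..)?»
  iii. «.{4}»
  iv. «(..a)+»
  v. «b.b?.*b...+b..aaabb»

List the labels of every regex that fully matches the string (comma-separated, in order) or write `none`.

i → no match
ii → no match
iii → no match
iv → match
v → no match — must start with `b`

iv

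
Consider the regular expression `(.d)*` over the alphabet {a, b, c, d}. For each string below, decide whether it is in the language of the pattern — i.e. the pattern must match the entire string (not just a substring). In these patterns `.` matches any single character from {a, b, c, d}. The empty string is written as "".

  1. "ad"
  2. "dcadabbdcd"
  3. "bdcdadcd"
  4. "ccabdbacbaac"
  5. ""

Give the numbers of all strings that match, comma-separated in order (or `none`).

1 → match
2 → no match
3 → match
4 → no match
5 → match

1, 3, 5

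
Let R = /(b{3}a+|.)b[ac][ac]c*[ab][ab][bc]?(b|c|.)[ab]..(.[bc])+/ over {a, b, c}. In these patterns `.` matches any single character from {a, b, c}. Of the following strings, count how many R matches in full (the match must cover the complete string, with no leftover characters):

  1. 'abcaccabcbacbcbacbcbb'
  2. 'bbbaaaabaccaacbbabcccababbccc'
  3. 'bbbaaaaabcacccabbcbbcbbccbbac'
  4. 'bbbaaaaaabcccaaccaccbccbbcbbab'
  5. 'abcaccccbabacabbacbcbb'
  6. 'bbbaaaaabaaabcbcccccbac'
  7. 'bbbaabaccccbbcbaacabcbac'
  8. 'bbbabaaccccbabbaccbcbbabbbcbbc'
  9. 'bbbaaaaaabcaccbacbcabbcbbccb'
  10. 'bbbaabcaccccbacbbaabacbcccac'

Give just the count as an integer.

10

1 → match
2 → match
3 → match
4 → match
5 → match
6 → match
7 → match
8 → match
9 → match
10 → match
Total matched: 10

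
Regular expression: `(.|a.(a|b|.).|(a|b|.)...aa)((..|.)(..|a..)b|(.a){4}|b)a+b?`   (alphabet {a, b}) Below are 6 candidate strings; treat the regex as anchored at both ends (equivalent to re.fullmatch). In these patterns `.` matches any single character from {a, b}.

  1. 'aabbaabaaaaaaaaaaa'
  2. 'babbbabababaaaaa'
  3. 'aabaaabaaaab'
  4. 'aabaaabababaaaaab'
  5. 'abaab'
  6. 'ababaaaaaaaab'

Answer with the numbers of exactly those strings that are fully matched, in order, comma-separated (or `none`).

1 → match
2 → no match
3. 'aabaaabaaaab' → match
4 → match
5. 'abaab' → match
6 → match

1, 3, 4, 5, 6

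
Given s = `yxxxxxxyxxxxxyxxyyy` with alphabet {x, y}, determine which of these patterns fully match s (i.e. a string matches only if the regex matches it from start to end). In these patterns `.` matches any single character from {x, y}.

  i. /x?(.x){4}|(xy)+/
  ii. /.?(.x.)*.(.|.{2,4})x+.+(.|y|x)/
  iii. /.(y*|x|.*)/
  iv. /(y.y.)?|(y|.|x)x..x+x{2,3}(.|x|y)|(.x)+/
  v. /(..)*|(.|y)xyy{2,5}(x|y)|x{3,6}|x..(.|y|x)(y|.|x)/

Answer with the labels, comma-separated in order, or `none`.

ii, iii

i → no match
ii → match
iii → match
iv → no match
v → no match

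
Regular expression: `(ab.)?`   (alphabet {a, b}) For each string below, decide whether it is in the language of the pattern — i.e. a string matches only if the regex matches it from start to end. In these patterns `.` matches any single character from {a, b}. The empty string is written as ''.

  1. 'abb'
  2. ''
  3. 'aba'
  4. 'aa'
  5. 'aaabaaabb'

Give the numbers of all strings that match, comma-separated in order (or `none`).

1 → match
2 → match
3 → match
4 → no match
5 → no match

1, 2, 3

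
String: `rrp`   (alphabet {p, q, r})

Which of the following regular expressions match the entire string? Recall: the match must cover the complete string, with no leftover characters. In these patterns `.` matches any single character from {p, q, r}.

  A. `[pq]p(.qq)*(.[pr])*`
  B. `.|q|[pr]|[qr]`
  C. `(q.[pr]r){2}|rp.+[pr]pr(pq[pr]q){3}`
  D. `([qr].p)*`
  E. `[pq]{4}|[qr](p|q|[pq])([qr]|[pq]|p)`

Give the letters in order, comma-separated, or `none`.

D

A → no match
B → no match
C → no match
D → match
E → no match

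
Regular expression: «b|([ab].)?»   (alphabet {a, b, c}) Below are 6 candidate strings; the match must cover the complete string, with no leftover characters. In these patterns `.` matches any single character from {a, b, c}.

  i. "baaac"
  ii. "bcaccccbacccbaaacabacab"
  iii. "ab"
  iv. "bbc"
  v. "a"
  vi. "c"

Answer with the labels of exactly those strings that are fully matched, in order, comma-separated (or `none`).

i → no match
ii → no match
iii → match
iv → no match
v → no match
vi → no match

iii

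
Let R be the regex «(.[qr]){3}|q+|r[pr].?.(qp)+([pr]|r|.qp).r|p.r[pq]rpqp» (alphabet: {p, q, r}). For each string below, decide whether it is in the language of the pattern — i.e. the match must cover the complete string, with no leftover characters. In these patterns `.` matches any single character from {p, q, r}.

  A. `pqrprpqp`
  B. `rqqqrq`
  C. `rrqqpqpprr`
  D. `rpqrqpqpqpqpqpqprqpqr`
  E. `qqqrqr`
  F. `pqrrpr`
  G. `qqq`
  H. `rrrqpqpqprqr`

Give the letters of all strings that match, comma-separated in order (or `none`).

A → match
B → match
C → match
D → match
E → match
F → match
G → match
H → match

A, B, C, D, E, F, G, H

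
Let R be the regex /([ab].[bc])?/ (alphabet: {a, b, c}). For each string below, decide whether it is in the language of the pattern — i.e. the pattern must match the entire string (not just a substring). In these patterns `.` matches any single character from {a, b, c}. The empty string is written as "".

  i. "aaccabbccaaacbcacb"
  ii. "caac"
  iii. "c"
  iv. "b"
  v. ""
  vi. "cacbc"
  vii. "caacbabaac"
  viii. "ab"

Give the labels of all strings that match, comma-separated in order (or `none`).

v

i → no match
ii. "caac" → no match
iii. "c" → no match
iv. "b" → no match
v. "" → match
vi. "cacbc" → no match
vii. "caacbabaac" → no match
viii. "ab" → no match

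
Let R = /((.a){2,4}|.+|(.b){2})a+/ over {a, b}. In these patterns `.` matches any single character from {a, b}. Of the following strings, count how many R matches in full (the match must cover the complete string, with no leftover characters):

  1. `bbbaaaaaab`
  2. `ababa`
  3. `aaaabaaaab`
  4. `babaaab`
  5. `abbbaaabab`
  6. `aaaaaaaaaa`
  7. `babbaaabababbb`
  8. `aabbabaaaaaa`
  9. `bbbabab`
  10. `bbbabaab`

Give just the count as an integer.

1 → no match — must end with `a`
2 → match
3 → no match — must end with `a`
4 → no match — must end with `a`
5 → no match — must end with `a`
6 → match
7 → no match — must end with `a`
8 → match
9 → no match — must end with `a`
10 → no match — must end with `a`
Total matched: 3

3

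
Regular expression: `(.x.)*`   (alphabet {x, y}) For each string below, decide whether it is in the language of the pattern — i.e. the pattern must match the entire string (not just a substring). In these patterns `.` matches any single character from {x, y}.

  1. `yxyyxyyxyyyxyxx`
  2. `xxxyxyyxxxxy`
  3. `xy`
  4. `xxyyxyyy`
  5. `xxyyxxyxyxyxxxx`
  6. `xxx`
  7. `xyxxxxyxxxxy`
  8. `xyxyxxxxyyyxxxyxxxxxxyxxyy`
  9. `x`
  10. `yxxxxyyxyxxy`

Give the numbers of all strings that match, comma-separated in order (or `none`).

1 → no match
2 → match
3 → no match
4 → no match
5 → no match
6 → match
7 → no match
8 → no match
9 → no match
10 → match

2, 6, 10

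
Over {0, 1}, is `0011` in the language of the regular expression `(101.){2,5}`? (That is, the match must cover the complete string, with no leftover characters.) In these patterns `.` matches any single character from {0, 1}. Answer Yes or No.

Every match must start with `101`, but `0011` does not.

No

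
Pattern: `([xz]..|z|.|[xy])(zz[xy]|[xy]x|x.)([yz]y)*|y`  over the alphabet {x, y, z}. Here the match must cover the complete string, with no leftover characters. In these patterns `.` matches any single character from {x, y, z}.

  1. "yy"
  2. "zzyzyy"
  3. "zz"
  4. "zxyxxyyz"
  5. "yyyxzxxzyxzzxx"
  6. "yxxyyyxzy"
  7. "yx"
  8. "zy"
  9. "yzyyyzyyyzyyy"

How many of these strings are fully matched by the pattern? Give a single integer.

0

1 → no match
2 → no match
3 → no match
4 → no match
5 → no match
6 → no match
7 → no match
8 → no match
9 → no match
Total matched: 0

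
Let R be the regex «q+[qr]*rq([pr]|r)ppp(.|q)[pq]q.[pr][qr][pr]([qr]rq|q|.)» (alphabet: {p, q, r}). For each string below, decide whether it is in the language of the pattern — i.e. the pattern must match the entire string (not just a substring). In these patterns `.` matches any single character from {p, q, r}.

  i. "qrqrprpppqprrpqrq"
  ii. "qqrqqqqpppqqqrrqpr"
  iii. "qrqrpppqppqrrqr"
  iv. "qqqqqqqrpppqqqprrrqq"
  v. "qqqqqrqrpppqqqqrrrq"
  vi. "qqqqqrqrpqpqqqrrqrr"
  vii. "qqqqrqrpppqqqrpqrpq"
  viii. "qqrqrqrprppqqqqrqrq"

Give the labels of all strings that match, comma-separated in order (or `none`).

v

i → no match
ii → no match
iii → no match
iv → no match
v → match
vi → no match
vii → no match
viii → no match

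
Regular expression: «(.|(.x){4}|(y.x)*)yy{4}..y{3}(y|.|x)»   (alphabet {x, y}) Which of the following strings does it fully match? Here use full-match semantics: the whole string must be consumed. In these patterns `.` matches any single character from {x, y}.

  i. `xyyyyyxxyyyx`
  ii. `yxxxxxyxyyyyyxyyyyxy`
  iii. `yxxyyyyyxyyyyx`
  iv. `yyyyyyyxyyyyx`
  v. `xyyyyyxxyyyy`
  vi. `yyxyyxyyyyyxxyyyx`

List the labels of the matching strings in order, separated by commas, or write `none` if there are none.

i, iii, v, vi

i. `xyyyyyxxyyyx` → match
ii → no match
iii → match
iv → no match
v. `xyyyyyxxyyyy` → match
vi → match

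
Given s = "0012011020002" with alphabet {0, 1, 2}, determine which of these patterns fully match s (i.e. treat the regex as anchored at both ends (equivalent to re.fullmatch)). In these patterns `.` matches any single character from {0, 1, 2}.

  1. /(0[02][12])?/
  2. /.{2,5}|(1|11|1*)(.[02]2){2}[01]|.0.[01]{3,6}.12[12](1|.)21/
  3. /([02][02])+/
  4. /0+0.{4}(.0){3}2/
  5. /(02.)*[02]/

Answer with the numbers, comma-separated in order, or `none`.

4

1 → no match
2 → no match
3 → no match
4 → match
5 → no match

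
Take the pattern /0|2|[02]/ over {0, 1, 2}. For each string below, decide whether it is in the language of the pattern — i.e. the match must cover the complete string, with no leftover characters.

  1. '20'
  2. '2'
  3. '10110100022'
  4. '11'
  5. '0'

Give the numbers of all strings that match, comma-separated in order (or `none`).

1 → no match
2 → match
3 → no match
4 → no match
5 → match

2, 5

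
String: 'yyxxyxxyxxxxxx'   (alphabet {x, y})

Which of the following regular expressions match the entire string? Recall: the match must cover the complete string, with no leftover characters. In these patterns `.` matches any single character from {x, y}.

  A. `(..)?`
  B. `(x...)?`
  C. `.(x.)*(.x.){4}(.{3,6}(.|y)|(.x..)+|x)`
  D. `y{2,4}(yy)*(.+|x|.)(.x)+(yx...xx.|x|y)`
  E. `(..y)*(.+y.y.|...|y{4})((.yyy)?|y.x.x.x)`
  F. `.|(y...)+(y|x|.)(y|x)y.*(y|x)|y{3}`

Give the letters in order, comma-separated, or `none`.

A → no match
B → no match
C → match
D → match
E → no match
F → no match

C, D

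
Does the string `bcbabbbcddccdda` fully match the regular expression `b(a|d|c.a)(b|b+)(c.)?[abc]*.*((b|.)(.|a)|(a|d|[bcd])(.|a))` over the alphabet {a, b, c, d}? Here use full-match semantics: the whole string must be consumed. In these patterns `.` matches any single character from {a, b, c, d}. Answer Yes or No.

Yes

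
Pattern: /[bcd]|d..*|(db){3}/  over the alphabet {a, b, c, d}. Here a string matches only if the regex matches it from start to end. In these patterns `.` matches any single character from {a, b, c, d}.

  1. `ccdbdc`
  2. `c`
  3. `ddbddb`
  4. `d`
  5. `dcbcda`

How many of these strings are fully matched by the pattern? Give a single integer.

4

1 → no match
2 → match
3 → match
4 → match
5 → match
Total matched: 4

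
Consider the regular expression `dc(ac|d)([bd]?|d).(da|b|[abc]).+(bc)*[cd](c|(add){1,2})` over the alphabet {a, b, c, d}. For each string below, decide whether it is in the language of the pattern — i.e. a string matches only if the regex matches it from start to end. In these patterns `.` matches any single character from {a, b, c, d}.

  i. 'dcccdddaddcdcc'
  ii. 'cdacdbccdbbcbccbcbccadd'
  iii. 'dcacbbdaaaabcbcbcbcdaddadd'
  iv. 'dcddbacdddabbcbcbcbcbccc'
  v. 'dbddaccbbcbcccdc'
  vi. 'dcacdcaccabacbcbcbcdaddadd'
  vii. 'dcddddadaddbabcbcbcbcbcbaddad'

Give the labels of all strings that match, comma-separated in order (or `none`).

i → no match
ii → no match — must start with 'dc'
iii → match
iv → match
v → no match — must start with 'dc'
vi → match
vii → no match

iii, iv, vi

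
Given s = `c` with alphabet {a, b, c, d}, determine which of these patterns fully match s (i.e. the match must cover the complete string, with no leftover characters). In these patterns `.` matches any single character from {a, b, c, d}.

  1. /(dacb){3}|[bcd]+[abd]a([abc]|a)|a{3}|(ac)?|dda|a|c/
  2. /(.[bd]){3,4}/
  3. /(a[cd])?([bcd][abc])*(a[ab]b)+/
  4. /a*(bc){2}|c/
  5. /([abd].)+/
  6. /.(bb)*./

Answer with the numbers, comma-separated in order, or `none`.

1, 4

1 → match
2 → no match
3 → no match — must end with `b`
4 → match
5 → no match
6 → no match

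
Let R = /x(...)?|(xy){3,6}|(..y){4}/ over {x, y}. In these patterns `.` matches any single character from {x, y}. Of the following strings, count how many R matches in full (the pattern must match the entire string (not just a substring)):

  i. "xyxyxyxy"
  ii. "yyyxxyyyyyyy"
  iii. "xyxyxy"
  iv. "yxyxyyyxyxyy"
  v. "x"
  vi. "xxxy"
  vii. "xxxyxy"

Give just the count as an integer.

i. "xyxyxyxy" → match
ii. "yyyxxyyyyyyy" → match
iii. "xyxyxy" → match
iv. "yxyxyyyxyxyy" → match
v. "x" → match
vi. "xxxy" → match
vii. "xxxyxy" → no match
Total matched: 6

6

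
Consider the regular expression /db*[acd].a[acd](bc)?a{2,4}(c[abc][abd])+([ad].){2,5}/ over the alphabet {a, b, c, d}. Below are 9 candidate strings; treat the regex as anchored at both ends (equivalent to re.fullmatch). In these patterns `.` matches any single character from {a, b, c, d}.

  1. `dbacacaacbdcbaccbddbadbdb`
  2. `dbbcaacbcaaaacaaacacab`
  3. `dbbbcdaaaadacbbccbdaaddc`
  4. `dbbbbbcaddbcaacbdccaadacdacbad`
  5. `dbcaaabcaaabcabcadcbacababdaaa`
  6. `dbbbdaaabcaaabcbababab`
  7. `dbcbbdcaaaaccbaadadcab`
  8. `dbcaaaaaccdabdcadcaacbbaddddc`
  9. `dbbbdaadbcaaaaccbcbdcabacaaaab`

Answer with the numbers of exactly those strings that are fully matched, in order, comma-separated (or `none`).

2

1 → no match
2 → match
3 → no match
4 → no match
5 → no match
6 → no match
7 → no match
8 → no match
9 → no match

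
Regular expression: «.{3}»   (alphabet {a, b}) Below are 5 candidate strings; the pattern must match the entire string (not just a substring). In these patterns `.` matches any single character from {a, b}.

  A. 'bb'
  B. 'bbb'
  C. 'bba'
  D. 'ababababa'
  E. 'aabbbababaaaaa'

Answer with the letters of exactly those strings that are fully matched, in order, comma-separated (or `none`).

B, C

A → no match
B → match
C → match
D → no match
E → no match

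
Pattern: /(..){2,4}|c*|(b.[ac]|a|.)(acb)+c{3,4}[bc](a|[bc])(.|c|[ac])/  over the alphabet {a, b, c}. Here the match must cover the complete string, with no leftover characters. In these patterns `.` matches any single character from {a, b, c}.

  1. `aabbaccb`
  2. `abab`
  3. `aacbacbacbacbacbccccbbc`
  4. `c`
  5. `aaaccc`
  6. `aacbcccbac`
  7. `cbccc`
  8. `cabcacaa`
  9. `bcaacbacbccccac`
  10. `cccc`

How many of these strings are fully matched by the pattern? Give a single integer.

1 → match
2 → match
3 → match
4 → match
5 → match
6 → match
7 → no match
8 → match
9 → match
10 → match
Total matched: 9

9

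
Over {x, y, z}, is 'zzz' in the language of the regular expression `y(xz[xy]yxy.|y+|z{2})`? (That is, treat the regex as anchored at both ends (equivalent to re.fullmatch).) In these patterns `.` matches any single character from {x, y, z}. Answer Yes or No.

Every match must start with 'y', but 'zzz' does not.

No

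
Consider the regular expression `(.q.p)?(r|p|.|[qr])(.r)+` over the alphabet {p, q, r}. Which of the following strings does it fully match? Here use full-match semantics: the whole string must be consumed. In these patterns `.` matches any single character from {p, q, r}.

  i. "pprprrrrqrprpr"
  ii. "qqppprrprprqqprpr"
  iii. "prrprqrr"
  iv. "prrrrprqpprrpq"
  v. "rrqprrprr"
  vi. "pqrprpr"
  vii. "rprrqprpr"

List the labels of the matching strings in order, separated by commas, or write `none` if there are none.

i → no match
ii → no match
iii. "prrprqrr" → no match
iv → no match — must end with "r"
v. "rrqprrprr" → no match
vi. "pqrprpr" → match
vii. "rprrqprpr" → no match

vi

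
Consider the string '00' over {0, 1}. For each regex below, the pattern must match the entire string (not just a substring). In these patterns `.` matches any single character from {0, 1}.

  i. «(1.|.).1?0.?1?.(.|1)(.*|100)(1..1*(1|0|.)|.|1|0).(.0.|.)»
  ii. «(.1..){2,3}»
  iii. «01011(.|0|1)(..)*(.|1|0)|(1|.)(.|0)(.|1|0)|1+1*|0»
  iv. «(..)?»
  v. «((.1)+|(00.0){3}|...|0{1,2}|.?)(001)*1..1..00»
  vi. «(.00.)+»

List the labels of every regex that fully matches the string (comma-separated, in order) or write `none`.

iv

i → no match
ii → no match
iii → no match
iv → match
v → no match
vi → no match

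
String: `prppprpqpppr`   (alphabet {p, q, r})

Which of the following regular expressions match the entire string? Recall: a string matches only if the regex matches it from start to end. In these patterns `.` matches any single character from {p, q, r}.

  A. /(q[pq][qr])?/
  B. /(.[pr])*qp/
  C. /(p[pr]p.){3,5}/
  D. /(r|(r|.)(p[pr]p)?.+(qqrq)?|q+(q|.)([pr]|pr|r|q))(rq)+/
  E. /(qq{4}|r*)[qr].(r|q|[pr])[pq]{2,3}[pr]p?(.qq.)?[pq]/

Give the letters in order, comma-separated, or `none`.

A → no match
B → no match — must end with `qp`
C → match
D → no match — must end with `rq`
E → no match

C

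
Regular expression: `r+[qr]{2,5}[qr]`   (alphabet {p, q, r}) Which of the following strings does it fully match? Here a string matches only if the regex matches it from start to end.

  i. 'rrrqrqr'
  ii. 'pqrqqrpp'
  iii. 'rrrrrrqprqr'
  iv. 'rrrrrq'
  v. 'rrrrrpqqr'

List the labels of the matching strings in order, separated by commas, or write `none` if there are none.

i, iv

i → match
ii → no match — must start with 'r'
iii → no match
iv → match
v → no match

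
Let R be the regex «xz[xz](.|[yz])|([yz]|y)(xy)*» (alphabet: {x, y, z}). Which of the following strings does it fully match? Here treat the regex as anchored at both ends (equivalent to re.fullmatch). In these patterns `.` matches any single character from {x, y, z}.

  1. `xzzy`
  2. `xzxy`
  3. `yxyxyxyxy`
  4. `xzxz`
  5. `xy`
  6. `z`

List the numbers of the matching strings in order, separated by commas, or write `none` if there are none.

1, 2, 3, 4, 6

1 → match
2 → match
3 → match
4 → match
5 → no match
6 → match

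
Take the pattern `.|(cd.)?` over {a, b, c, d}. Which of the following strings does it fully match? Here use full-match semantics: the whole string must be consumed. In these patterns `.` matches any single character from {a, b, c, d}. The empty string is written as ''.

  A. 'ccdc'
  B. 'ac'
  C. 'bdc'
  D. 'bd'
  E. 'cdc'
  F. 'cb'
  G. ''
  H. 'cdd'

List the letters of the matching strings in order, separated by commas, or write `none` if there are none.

E, G, H

A → no match
B → no match
C → no match
D → no match
E → match
F → no match
G → match
H → match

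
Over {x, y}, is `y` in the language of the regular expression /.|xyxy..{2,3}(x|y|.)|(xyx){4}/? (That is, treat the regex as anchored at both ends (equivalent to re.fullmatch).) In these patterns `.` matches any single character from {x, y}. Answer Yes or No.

Yes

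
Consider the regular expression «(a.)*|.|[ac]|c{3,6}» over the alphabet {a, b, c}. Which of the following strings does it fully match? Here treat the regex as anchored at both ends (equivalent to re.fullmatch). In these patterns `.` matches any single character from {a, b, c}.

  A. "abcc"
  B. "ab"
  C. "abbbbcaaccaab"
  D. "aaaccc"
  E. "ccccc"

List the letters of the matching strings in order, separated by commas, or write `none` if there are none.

A. "abcc" → no match
B. "ab" → match
C → no match
D. "aaaccc" → no match
E. "ccccc" → match

B, E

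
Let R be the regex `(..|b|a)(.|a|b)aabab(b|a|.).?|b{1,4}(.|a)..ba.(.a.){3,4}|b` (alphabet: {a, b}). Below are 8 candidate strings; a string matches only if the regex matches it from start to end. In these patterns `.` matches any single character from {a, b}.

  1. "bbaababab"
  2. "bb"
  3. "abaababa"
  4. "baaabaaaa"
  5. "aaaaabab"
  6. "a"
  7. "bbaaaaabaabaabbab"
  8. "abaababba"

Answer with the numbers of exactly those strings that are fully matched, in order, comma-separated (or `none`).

1, 3, 8

1 → match
2 → no match
3 → match
4 → no match
5 → no match
6 → no match
7 → no match
8 → match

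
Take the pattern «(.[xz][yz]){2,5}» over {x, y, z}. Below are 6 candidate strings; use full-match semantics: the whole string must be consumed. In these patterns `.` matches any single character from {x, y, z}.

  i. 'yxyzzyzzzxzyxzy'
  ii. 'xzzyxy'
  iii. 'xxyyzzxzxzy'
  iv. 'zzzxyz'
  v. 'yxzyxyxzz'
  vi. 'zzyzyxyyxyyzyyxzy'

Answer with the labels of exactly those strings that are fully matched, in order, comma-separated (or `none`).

i → match
ii → match
iii → no match
iv → no match
v → match
vi → no match

i, ii, v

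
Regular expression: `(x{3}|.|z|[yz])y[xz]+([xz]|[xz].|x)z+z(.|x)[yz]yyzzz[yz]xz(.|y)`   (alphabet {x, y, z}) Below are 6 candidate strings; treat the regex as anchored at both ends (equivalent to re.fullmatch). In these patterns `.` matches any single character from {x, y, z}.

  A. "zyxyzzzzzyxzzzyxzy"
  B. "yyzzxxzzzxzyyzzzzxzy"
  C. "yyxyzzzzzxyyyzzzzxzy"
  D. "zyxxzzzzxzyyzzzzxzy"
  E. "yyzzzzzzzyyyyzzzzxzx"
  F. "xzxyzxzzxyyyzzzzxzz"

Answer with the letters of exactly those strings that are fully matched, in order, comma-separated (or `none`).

A → no match
B → match
C → no match
D → match
E → match
F → no match

B, D, E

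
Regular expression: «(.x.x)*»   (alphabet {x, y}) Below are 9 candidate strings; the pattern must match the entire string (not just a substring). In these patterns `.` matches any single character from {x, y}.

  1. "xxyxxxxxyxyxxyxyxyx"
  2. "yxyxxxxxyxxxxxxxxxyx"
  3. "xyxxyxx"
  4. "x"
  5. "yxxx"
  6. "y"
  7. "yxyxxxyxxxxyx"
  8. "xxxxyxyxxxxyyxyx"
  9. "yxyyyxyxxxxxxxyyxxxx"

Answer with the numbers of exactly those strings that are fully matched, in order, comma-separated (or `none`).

1 → no match
2 → match
3 → no match
4 → no match
5 → match
6 → no match
7 → no match
8 → no match
9 → no match

2, 5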